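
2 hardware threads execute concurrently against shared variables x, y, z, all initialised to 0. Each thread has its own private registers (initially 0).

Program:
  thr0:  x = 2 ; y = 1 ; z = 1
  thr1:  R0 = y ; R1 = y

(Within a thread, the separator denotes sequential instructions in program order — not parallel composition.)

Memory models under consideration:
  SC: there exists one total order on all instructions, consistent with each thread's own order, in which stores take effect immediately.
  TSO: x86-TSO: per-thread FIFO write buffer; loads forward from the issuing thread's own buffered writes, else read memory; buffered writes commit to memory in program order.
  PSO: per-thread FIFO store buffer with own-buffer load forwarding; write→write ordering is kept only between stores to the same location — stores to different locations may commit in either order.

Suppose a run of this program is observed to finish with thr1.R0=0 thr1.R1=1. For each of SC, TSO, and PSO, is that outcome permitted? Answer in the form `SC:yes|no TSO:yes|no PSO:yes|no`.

SC:yes TSO:yes PSO:yes

outcome vector order: (thr1.R0,thr1.R1)
SC: 3 outcomes — {00; 01; 11}
TSO: 3 outcomes — {00; 01; 11}
PSO: 3 outcomes — {00; 01; 11}
target 01 ∈ {SC,TSO,PSO}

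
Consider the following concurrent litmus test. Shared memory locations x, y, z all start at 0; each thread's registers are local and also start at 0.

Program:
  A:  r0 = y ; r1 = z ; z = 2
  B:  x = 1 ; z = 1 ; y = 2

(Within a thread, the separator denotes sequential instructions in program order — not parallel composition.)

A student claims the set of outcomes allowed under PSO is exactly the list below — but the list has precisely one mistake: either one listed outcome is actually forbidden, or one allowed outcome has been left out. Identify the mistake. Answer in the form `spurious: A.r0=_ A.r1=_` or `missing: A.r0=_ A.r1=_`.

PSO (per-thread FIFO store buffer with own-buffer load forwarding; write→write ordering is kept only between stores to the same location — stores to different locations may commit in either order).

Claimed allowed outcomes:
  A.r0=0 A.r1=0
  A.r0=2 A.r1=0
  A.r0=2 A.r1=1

outcome vector order: (A.r0,A.r1)
PSO (4): (0,0), (0,1), (2,0), (2,1)
PSO∖claimed = {(0,1)}

missing: A.r0=0 A.r1=1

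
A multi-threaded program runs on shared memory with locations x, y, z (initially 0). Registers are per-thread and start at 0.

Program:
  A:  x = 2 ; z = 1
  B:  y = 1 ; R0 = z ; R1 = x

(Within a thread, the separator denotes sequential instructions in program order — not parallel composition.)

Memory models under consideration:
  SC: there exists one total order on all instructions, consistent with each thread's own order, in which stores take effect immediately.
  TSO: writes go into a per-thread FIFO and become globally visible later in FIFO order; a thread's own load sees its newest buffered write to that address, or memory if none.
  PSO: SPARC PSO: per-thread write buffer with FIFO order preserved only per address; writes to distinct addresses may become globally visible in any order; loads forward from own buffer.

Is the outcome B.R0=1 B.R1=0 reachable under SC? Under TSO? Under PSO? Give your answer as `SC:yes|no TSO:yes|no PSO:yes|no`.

SC:no TSO:no PSO:yes

outcome vector order: (B.R0,B.R1)
SC: 3 outcomes — {0/0, 0/2, 1/2}
TSO: 3 outcomes — {0/0, 0/2, 1/2}
PSO: 4 outcomes — {0/0, 0/2, 1/0, 1/2}
target 1/0 ∈ {PSO}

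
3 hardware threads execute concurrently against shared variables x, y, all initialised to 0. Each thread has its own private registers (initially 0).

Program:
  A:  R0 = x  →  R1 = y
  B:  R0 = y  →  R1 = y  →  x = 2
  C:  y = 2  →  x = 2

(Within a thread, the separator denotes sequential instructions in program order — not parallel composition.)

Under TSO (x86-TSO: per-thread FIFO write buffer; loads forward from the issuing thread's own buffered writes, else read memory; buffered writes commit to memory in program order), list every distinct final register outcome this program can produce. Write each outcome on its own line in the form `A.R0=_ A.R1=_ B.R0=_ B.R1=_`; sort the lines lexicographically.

A.R0=0 A.R1=0 B.R0=0 B.R1=0
A.R0=0 A.R1=0 B.R0=0 B.R1=2
A.R0=0 A.R1=0 B.R0=2 B.R1=2
A.R0=0 A.R1=2 B.R0=0 B.R1=0
A.R0=0 A.R1=2 B.R0=0 B.R1=2
A.R0=0 A.R1=2 B.R0=2 B.R1=2
A.R0=2 A.R1=0 B.R0=0 B.R1=0
A.R0=2 A.R1=2 B.R0=0 B.R1=0
A.R0=2 A.R1=2 B.R0=0 B.R1=2
A.R0=2 A.R1=2 B.R0=2 B.R1=2

outcome vector order: (A.R0,A.R1,B.R0,B.R1)
|TSO outcomes| = 10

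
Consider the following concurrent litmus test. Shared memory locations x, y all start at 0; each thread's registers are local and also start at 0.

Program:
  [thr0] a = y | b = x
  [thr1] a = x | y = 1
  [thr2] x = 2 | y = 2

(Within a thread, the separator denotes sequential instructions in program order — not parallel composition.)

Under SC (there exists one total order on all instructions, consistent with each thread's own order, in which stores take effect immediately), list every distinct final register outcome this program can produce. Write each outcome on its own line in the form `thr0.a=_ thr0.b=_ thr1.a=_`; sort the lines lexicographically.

thr0.a=0 thr0.b=0 thr1.a=0
thr0.a=0 thr0.b=0 thr1.a=2
thr0.a=0 thr0.b=2 thr1.a=0
thr0.a=0 thr0.b=2 thr1.a=2
thr0.a=1 thr0.b=0 thr1.a=0
thr0.a=1 thr0.b=2 thr1.a=0
thr0.a=1 thr0.b=2 thr1.a=2
thr0.a=2 thr0.b=2 thr1.a=0
thr0.a=2 thr0.b=2 thr1.a=2

outcome vector order: (thr0.a,thr0.b,thr1.a)
|SC outcomes| = 9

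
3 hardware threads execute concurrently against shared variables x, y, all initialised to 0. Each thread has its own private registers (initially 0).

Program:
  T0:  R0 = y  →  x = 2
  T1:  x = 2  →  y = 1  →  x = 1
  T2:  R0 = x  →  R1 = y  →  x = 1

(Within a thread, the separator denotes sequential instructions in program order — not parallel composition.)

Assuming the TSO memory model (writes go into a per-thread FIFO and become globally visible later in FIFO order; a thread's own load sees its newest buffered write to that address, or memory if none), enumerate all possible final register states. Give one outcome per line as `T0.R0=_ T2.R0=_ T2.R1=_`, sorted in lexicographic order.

T0.R0=0 T2.R0=0 T2.R1=0
T0.R0=0 T2.R0=0 T2.R1=1
T0.R0=0 T2.R0=1 T2.R1=1
T0.R0=0 T2.R0=2 T2.R1=0
T0.R0=0 T2.R0=2 T2.R1=1
T0.R0=1 T2.R0=0 T2.R1=0
T0.R0=1 T2.R0=0 T2.R1=1
T0.R0=1 T2.R0=1 T2.R1=1
T0.R0=1 T2.R0=2 T2.R1=0
T0.R0=1 T2.R0=2 T2.R1=1

outcome vector order: (T0.R0,T2.R0,T2.R1)
|TSO outcomes| = 10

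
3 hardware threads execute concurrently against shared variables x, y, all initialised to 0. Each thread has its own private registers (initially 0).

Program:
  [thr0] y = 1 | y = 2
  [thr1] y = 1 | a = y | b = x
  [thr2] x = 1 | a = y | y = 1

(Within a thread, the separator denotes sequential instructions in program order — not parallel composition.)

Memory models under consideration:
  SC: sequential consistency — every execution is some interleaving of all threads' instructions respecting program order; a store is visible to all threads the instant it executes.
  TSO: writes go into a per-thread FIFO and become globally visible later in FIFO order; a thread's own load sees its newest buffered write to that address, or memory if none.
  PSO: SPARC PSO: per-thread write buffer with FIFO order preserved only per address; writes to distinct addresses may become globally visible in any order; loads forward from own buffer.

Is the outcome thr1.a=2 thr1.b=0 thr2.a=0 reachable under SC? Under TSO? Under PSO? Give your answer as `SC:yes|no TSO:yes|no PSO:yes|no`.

outcome vector order: (thr1.a,thr1.b,thr2.a)
under SC → (1,0,1); (1,0,2); (1,1,0); (1,1,1); (1,1,2); (2,0,2); (2,1,0); (2,1,1); (2,1,2)
under TSO → (1,0,0); (1,0,1); (1,0,2); (1,1,0); (1,1,1); (1,1,2); (2,0,0); (2,0,1); (2,0,2); (2,1,0); (2,1,1); (2,1,2)
under PSO → (1,0,0); (1,0,1); (1,0,2); (1,1,0); (1,1,1); (1,1,2); (2,0,0); (2,0,1); (2,0,2); (2,1,0); (2,1,1); (2,1,2)
target (2,0,0) ∈ {TSO,PSO}

SC:no TSO:yes PSO:yes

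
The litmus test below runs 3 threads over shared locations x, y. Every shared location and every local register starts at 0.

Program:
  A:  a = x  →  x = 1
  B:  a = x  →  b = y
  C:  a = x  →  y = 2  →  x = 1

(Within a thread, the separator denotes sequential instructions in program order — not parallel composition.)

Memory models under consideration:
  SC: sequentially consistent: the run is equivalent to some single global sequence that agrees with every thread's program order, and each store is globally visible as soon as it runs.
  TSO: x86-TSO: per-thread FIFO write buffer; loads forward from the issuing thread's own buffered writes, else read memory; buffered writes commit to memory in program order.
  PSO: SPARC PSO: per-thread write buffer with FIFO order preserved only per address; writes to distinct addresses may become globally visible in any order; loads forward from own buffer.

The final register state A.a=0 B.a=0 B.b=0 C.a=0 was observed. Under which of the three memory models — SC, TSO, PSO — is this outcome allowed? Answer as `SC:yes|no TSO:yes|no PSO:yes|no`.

SC:yes TSO:yes PSO:yes

outcome vector order: (A.a,B.a,B.b,C.a)
[SC] allowed = {0000; 0001; 0020; 0021; 0100; 0101; 0120; 0121; 1000; 1020; 1120}
[TSO] allowed = {0000; 0001; 0020; 0021; 0100; 0101; 0120; 0121; 1000; 1020; 1120}
[PSO] allowed = {0000; 0001; 0020; 0021; 0100; 0101; 0120; 0121; 1000; 1020; 1100; 1120}
target 0000 ∈ {SC,TSO,PSO}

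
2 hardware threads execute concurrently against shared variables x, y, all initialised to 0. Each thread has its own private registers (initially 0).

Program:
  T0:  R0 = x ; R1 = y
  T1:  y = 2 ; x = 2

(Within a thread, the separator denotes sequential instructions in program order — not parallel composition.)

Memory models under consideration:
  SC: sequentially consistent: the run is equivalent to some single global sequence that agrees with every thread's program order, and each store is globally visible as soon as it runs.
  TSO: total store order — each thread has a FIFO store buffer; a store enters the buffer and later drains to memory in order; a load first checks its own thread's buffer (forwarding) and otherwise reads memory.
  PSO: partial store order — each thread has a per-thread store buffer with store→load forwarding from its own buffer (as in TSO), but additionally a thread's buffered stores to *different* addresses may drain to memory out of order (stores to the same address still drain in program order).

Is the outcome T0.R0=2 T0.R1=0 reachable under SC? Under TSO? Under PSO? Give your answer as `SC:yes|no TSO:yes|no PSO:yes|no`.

outcome vector order: (T0.R0,T0.R1)
SC (3): <0 0> <0 2> <2 2>
TSO (3): <0 0> <0 2> <2 2>
PSO (4): <0 0> <0 2> <2 0> <2 2>
target <2 0> ∈ {PSO}

SC:no TSO:no PSO:yes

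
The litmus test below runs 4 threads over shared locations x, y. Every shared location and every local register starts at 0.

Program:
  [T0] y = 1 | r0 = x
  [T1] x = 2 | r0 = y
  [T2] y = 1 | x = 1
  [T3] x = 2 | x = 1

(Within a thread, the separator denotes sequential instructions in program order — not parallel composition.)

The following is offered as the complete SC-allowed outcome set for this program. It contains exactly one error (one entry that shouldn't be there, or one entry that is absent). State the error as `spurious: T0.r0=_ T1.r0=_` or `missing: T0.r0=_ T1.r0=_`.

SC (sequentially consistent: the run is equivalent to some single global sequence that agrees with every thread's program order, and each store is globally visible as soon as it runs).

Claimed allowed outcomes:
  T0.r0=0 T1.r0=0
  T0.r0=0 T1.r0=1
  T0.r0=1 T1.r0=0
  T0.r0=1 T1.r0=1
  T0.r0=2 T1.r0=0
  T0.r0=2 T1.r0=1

spurious: T0.r0=0 T1.r0=0

outcome vector order: (T0.r0,T1.r0)
SC (5): (0,1); (1,0); (1,1); (2,0); (2,1)
claimed∖SC = {(0,0)}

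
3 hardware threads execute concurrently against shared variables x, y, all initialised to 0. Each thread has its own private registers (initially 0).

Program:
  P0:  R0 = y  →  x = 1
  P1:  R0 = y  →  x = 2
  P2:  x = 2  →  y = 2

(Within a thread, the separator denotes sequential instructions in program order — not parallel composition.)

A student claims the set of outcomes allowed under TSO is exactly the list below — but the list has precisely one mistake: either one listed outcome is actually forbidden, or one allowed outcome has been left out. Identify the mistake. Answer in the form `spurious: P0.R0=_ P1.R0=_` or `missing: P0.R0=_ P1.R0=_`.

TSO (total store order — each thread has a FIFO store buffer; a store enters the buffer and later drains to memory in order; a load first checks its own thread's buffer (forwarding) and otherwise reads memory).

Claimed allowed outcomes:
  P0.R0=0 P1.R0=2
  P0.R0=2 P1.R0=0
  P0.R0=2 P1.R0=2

missing: P0.R0=0 P1.R0=0

outcome vector order: (P0.R0,P1.R0)
TSO: 4 outcomes — {0/0 0/2 2/0 2/2}
TSO∖claimed = {0/0}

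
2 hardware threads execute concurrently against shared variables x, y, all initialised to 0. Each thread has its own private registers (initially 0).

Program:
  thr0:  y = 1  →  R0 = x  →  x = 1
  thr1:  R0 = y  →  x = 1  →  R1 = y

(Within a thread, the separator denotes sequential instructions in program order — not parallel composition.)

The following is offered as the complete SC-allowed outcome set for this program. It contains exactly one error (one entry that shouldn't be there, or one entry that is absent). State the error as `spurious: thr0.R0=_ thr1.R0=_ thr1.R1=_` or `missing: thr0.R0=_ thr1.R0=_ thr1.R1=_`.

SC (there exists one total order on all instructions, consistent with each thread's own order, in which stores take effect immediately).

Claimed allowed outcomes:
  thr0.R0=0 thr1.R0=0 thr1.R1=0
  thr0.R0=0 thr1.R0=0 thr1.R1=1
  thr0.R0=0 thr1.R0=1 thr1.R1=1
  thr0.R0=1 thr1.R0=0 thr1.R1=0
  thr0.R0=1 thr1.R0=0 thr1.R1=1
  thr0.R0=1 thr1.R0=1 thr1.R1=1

spurious: thr0.R0=0 thr1.R0=0 thr1.R1=0

outcome vector order: (thr0.R0,thr1.R0,thr1.R1)
SC: 5 outcomes — {0/0/1; 0/1/1; 1/0/0; 1/0/1; 1/1/1}
claimed∖SC = {0/0/0}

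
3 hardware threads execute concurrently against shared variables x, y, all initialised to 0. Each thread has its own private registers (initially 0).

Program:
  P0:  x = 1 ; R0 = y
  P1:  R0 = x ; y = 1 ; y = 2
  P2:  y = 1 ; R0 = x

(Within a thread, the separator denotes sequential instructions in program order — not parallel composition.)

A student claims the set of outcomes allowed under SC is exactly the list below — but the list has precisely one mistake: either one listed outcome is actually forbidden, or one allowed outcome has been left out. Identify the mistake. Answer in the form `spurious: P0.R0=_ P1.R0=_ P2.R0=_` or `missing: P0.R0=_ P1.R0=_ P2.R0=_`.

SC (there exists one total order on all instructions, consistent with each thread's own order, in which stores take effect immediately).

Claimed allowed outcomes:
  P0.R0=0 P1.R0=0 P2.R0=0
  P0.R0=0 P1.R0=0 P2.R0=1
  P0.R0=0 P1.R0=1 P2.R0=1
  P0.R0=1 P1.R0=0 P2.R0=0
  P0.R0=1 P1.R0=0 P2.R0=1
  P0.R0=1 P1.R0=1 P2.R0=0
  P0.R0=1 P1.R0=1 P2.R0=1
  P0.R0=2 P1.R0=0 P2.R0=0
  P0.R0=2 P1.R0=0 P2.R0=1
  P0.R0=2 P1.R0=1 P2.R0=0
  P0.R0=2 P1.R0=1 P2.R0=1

spurious: P0.R0=0 P1.R0=0 P2.R0=0

outcome vector order: (P0.R0,P1.R0,P2.R0)
[SC] allowed = {0/0/1; 0/1/1; 1/0/0; 1/0/1; 1/1/0; 1/1/1; 2/0/0; 2/0/1; 2/1/0; 2/1/1}
claimed∖SC = {0/0/0}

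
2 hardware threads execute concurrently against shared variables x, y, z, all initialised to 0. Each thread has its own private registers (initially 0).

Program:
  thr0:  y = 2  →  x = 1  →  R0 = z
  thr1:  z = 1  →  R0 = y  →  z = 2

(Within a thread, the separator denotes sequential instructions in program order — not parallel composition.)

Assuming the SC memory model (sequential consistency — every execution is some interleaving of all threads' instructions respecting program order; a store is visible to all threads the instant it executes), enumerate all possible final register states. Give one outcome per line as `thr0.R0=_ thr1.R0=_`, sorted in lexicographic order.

outcome vector order: (thr0.R0,thr1.R0)
|SC outcomes| = 5

thr0.R0=0 thr1.R0=2
thr0.R0=1 thr1.R0=0
thr0.R0=1 thr1.R0=2
thr0.R0=2 thr1.R0=0
thr0.R0=2 thr1.R0=2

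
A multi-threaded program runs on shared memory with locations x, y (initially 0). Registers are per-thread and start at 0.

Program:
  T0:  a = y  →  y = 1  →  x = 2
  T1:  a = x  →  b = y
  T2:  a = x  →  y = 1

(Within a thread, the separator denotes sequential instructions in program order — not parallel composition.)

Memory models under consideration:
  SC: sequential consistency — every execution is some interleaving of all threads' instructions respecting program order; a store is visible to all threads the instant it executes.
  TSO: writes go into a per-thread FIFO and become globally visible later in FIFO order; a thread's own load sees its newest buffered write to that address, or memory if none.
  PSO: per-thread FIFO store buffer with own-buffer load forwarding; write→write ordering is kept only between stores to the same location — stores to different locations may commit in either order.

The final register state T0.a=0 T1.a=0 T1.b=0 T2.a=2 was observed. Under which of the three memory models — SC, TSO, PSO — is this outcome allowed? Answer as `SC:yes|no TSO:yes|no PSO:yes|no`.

SC:yes TSO:yes PSO:yes

outcome vector order: (T0.a,T1.a,T1.b,T2.a)
SC: 9 outcomes — {0/0/0/0 0/0/0/2 0/0/1/0 0/0/1/2 0/2/1/0 0/2/1/2 1/0/0/0 1/0/1/0 1/2/1/0}
TSO: 9 outcomes — {0/0/0/0 0/0/0/2 0/0/1/0 0/0/1/2 0/2/1/0 0/2/1/2 1/0/0/0 1/0/1/0 1/2/1/0}
PSO: 11 outcomes — {0/0/0/0 0/0/0/2 0/0/1/0 0/0/1/2 0/2/0/0 0/2/0/2 0/2/1/0 0/2/1/2 1/0/0/0 1/0/1/0 1/2/1/0}
target 0/0/0/2 ∈ {SC,TSO,PSO}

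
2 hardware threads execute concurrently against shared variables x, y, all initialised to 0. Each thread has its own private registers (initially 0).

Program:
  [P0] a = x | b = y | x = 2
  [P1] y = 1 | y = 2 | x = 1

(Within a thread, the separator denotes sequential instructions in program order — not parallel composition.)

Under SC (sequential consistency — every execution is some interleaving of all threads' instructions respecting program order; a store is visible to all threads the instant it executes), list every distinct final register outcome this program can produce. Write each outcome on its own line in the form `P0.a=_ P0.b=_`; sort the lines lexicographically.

outcome vector order: (P0.a,P0.b)
|SC outcomes| = 4

P0.a=0 P0.b=0
P0.a=0 P0.b=1
P0.a=0 P0.b=2
P0.a=1 P0.b=2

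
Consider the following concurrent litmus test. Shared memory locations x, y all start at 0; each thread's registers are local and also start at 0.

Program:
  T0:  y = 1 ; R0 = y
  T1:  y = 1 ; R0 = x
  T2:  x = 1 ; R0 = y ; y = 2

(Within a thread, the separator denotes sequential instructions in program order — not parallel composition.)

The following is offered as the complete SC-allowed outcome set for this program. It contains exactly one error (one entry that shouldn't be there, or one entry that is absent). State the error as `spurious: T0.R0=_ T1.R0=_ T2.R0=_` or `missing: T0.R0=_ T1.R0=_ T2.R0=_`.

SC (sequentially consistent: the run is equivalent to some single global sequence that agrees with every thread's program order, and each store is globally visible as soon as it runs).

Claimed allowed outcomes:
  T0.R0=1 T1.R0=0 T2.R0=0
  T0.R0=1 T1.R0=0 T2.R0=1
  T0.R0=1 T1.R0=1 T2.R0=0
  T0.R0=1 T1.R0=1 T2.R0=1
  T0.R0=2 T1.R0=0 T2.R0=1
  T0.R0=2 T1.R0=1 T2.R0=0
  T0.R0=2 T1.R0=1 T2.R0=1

spurious: T0.R0=1 T1.R0=0 T2.R0=0

outcome vector order: (T0.R0,T1.R0,T2.R0)
[SC] allowed = {(1,0,1); (1,1,0); (1,1,1); (2,0,1); (2,1,0); (2,1,1)}
claimed∖SC = {(1,0,0)}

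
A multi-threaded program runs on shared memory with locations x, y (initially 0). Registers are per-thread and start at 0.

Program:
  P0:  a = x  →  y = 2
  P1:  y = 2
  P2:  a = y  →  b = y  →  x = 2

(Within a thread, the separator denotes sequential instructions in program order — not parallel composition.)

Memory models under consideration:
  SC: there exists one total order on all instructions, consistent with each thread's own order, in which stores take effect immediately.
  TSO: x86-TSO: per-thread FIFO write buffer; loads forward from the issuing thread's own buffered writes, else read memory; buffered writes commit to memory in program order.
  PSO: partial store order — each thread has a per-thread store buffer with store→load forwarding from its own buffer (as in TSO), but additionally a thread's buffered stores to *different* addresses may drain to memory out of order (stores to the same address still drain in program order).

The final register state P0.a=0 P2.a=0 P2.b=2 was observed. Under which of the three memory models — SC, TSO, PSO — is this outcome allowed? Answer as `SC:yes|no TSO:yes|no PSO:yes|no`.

SC:yes TSO:yes PSO:yes

outcome vector order: (P0.a,P2.a,P2.b)
SC (6): <0 0 0> <0 0 2> <0 2 2> <2 0 0> <2 0 2> <2 2 2>
TSO (6): <0 0 0> <0 0 2> <0 2 2> <2 0 0> <2 0 2> <2 2 2>
PSO (6): <0 0 0> <0 0 2> <0 2 2> <2 0 0> <2 0 2> <2 2 2>
target <0 0 2> ∈ {SC,TSO,PSO}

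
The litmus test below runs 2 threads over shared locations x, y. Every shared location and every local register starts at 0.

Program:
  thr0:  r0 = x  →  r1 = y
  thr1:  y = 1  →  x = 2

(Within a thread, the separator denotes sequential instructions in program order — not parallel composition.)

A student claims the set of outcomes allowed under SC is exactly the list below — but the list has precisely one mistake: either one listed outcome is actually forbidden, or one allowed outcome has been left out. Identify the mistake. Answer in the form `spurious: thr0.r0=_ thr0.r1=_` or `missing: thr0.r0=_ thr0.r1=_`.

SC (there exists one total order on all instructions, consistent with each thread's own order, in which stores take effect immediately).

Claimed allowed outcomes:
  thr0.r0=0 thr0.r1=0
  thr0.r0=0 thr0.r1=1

missing: thr0.r0=2 thr0.r1=1

outcome vector order: (thr0.r0,thr0.r1)
under SC → 00; 01; 21
SC∖claimed = {21}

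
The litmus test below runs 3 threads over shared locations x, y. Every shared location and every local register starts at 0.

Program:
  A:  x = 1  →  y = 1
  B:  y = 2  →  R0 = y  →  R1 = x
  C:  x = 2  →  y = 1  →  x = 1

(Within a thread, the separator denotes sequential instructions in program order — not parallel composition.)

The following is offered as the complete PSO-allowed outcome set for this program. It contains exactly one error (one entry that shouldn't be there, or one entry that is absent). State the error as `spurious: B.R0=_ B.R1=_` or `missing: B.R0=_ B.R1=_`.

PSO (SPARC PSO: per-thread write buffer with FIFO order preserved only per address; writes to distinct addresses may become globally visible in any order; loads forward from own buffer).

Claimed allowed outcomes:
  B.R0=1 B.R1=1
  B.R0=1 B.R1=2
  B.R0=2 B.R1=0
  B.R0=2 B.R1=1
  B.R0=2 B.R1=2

missing: B.R0=1 B.R1=0

outcome vector order: (B.R0,B.R1)
PSO (6): 1/0 1/1 1/2 2/0 2/1 2/2
PSO∖claimed = {1/0}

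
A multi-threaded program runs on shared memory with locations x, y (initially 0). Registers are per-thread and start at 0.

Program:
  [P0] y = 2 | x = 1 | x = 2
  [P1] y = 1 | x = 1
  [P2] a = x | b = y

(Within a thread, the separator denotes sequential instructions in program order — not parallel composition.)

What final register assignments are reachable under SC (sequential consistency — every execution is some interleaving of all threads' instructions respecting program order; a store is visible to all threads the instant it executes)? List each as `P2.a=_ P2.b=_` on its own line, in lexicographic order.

outcome vector order: (P2.a,P2.b)
|SC outcomes| = 7

P2.a=0 P2.b=0
P2.a=0 P2.b=1
P2.a=0 P2.b=2
P2.a=1 P2.b=1
P2.a=1 P2.b=2
P2.a=2 P2.b=1
P2.a=2 P2.b=2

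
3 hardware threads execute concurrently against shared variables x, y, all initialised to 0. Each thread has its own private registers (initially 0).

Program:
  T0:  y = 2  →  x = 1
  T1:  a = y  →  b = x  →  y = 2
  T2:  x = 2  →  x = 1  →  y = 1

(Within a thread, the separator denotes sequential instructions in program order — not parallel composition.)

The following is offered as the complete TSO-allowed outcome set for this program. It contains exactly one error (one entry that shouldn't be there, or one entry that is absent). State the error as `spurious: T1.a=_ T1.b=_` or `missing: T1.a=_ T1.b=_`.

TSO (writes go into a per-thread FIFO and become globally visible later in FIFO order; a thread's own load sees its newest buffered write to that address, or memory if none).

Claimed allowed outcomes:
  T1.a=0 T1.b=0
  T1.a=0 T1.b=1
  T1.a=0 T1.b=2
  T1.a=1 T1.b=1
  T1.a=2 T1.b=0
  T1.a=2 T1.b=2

outcome vector order: (T1.a,T1.b)
under TSO → 0/0 0/1 0/2 1/1 2/0 2/1 2/2
TSO∖claimed = {2/1}

missing: T1.a=2 T1.b=1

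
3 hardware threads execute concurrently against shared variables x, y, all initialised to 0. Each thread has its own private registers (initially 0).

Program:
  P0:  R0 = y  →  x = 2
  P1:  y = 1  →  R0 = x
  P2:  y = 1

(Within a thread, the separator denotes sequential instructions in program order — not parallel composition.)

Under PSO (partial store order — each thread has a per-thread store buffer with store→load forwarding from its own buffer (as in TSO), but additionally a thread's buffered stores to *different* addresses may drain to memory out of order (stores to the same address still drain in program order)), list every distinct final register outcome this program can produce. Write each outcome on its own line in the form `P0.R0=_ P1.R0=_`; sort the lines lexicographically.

outcome vector order: (P0.R0,P1.R0)
|PSO outcomes| = 4

P0.R0=0 P1.R0=0
P0.R0=0 P1.R0=2
P0.R0=1 P1.R0=0
P0.R0=1 P1.R0=2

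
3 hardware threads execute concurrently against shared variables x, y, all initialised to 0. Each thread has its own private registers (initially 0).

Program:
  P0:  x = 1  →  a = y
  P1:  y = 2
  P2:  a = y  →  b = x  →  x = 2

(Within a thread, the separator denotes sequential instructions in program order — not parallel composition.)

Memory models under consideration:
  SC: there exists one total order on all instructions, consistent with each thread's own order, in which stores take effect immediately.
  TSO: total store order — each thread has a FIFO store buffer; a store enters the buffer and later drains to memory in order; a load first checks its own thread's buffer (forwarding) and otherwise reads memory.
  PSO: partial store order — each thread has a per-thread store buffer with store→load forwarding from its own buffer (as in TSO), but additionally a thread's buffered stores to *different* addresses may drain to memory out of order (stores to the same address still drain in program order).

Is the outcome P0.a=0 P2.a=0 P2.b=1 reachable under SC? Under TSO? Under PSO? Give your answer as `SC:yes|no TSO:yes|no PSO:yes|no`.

outcome vector order: (P0.a,P2.a,P2.b)
SC: 7 outcomes — {0/0/0 0/0/1 0/2/1 2/0/0 2/0/1 2/2/0 2/2/1}
TSO: 8 outcomes — {0/0/0 0/0/1 0/2/0 0/2/1 2/0/0 2/0/1 2/2/0 2/2/1}
PSO: 8 outcomes — {0/0/0 0/0/1 0/2/0 0/2/1 2/0/0 2/0/1 2/2/0 2/2/1}
target 0/0/1 ∈ {SC,TSO,PSO}

SC:yes TSO:yes PSO:yes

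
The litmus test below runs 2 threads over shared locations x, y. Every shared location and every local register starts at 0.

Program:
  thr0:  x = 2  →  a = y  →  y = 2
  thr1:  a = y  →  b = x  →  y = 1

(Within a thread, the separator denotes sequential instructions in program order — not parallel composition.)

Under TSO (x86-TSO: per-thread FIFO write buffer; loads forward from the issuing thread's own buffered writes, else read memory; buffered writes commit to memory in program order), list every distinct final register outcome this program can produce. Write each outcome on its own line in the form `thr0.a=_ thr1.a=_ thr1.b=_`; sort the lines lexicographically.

outcome vector order: (thr0.a,thr1.a,thr1.b)
|TSO outcomes| = 5

thr0.a=0 thr1.a=0 thr1.b=0
thr0.a=0 thr1.a=0 thr1.b=2
thr0.a=0 thr1.a=2 thr1.b=2
thr0.a=1 thr1.a=0 thr1.b=0
thr0.a=1 thr1.a=0 thr1.b=2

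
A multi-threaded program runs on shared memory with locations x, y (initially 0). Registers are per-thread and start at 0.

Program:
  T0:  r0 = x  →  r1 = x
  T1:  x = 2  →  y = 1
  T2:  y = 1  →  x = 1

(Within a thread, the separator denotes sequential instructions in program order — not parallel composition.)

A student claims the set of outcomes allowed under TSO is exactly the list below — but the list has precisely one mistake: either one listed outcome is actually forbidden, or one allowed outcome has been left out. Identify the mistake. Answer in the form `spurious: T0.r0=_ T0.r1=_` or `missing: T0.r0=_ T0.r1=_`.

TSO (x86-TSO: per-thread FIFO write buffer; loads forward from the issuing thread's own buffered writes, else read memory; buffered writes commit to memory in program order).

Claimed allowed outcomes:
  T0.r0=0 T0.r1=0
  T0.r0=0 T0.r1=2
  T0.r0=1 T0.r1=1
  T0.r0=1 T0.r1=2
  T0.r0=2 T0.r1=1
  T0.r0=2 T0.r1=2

missing: T0.r0=0 T0.r1=1

outcome vector order: (T0.r0,T0.r1)
[TSO] allowed = {(0,0), (0,1), (0,2), (1,1), (1,2), (2,1), (2,2)}
TSO∖claimed = {(0,1)}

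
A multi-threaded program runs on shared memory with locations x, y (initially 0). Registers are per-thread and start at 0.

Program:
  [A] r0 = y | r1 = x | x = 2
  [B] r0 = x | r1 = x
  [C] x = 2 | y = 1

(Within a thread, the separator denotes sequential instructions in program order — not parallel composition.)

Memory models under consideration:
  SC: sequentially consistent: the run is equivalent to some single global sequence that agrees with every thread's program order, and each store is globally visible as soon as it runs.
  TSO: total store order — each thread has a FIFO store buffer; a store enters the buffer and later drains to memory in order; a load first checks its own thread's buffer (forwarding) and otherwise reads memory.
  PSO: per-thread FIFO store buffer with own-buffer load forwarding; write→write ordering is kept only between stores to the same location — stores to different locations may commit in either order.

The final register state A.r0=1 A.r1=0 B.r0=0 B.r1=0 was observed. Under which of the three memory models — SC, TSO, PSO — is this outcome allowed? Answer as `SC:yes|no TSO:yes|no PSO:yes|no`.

SC:no TSO:no PSO:yes

outcome vector order: (A.r0,A.r1,B.r0,B.r1)
SC (9): 0000, 0002, 0022, 0200, 0202, 0222, 1200, 1202, 1222
TSO (9): 0000, 0002, 0022, 0200, 0202, 0222, 1200, 1202, 1222
PSO (12): 0000, 0002, 0022, 0200, 0202, 0222, 1000, 1002, 1022, 1200, 1202, 1222
target 1000 ∈ {PSO}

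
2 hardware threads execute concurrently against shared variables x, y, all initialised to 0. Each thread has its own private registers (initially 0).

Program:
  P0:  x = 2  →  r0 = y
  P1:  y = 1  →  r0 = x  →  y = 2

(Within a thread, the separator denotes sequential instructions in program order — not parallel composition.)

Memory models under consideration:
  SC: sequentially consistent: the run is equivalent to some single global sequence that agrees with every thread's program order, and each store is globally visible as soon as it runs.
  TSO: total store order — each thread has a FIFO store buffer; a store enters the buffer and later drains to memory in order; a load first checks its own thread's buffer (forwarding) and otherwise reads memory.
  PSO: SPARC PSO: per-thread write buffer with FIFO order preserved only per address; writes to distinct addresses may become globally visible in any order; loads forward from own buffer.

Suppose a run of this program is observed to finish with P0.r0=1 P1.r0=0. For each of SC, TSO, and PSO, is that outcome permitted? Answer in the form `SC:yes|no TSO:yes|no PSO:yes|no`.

SC:yes TSO:yes PSO:yes

outcome vector order: (P0.r0,P1.r0)
SC: 5 outcomes — {(0,2), (1,0), (1,2), (2,0), (2,2)}
TSO: 6 outcomes — {(0,0), (0,2), (1,0), (1,2), (2,0), (2,2)}
PSO: 6 outcomes — {(0,0), (0,2), (1,0), (1,2), (2,0), (2,2)}
target (1,0) ∈ {SC,TSO,PSO}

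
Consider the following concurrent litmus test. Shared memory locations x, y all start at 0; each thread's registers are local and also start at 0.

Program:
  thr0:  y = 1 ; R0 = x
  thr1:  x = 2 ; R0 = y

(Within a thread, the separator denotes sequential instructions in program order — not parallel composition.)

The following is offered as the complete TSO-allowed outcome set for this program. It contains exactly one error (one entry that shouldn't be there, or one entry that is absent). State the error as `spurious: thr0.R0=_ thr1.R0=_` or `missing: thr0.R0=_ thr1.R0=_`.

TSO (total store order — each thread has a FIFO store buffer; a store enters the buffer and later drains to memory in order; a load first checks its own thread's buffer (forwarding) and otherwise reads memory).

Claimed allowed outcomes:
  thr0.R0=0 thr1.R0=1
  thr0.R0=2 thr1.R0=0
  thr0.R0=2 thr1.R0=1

missing: thr0.R0=0 thr1.R0=0

outcome vector order: (thr0.R0,thr1.R0)
TSO (4): <0 0>, <0 1>, <2 0>, <2 1>
TSO∖claimed = {<0 0>}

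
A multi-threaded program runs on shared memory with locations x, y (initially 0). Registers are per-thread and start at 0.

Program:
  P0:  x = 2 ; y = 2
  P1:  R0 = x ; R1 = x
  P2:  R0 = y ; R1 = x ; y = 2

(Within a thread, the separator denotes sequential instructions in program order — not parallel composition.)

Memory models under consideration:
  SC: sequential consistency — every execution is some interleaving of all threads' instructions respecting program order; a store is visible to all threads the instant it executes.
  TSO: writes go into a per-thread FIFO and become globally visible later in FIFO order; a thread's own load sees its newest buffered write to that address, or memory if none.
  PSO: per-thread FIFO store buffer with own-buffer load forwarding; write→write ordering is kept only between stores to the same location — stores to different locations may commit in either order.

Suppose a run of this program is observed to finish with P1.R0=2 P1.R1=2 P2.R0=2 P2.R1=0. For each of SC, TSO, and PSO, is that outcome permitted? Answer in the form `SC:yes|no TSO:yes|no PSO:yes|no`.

SC:no TSO:no PSO:yes

outcome vector order: (P1.R0,P1.R1,P2.R0,P2.R1)
under SC → (0,0,0,0), (0,0,0,2), (0,0,2,2), (0,2,0,0), (0,2,0,2), (0,2,2,2), (2,2,0,0), (2,2,0,2), (2,2,2,2)
under TSO → (0,0,0,0), (0,0,0,2), (0,0,2,2), (0,2,0,0), (0,2,0,2), (0,2,2,2), (2,2,0,0), (2,2,0,2), (2,2,2,2)
under PSO → (0,0,0,0), (0,0,0,2), (0,0,2,0), (0,0,2,2), (0,2,0,0), (0,2,0,2), (0,2,2,0), (0,2,2,2), (2,2,0,0), (2,2,0,2), (2,2,2,0), (2,2,2,2)
target (2,2,2,0) ∈ {PSO}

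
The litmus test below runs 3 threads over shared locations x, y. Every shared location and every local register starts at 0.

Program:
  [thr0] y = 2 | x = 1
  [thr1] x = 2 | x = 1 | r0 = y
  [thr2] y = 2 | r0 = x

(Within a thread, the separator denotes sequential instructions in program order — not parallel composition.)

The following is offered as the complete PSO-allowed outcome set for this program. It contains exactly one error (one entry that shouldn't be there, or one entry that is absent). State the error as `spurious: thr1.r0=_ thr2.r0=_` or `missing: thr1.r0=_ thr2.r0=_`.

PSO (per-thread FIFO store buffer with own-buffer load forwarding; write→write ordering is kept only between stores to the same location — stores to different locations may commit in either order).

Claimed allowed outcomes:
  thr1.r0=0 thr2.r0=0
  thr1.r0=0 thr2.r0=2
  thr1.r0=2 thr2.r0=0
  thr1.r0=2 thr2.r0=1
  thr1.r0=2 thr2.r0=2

outcome vector order: (thr1.r0,thr2.r0)
PSO: 6 outcomes — {0/0 0/1 0/2 2/0 2/1 2/2}
PSO∖claimed = {0/1}

missing: thr1.r0=0 thr2.r0=1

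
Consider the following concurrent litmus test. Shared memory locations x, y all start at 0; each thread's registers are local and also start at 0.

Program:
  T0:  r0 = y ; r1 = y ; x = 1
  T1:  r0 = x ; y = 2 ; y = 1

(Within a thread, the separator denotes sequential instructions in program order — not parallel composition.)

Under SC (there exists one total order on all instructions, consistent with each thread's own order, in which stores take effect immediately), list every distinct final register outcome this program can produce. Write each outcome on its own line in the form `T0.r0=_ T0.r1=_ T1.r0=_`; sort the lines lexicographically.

outcome vector order: (T0.r0,T0.r1,T1.r0)
|SC outcomes| = 7

T0.r0=0 T0.r1=0 T1.r0=0
T0.r0=0 T0.r1=0 T1.r0=1
T0.r0=0 T0.r1=1 T1.r0=0
T0.r0=0 T0.r1=2 T1.r0=0
T0.r0=1 T0.r1=1 T1.r0=0
T0.r0=2 T0.r1=1 T1.r0=0
T0.r0=2 T0.r1=2 T1.r0=0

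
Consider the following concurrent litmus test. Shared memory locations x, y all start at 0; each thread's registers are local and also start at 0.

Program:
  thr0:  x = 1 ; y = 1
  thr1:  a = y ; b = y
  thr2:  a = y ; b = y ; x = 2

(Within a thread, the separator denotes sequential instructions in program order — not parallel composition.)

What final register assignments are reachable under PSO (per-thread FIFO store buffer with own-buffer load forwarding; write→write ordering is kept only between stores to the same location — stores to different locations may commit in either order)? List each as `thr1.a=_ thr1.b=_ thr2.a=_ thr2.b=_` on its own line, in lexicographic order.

thr1.a=0 thr1.b=0 thr2.a=0 thr2.b=0
thr1.a=0 thr1.b=0 thr2.a=0 thr2.b=1
thr1.a=0 thr1.b=0 thr2.a=1 thr2.b=1
thr1.a=0 thr1.b=1 thr2.a=0 thr2.b=0
thr1.a=0 thr1.b=1 thr2.a=0 thr2.b=1
thr1.a=0 thr1.b=1 thr2.a=1 thr2.b=1
thr1.a=1 thr1.b=1 thr2.a=0 thr2.b=0
thr1.a=1 thr1.b=1 thr2.a=0 thr2.b=1
thr1.a=1 thr1.b=1 thr2.a=1 thr2.b=1

outcome vector order: (thr1.a,thr1.b,thr2.a,thr2.b)
|PSO outcomes| = 9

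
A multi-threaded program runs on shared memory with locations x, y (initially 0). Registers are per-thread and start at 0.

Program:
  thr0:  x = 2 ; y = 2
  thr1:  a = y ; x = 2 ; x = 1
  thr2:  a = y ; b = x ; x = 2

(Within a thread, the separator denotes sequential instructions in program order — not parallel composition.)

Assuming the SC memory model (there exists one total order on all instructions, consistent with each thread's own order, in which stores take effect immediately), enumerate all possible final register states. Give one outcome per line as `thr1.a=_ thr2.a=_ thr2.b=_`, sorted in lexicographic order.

outcome vector order: (thr1.a,thr2.a,thr2.b)
|SC outcomes| = 10

thr1.a=0 thr2.a=0 thr2.b=0
thr1.a=0 thr2.a=0 thr2.b=1
thr1.a=0 thr2.a=0 thr2.b=2
thr1.a=0 thr2.a=2 thr2.b=1
thr1.a=0 thr2.a=2 thr2.b=2
thr1.a=2 thr2.a=0 thr2.b=0
thr1.a=2 thr2.a=0 thr2.b=1
thr1.a=2 thr2.a=0 thr2.b=2
thr1.a=2 thr2.a=2 thr2.b=1
thr1.a=2 thr2.a=2 thr2.b=2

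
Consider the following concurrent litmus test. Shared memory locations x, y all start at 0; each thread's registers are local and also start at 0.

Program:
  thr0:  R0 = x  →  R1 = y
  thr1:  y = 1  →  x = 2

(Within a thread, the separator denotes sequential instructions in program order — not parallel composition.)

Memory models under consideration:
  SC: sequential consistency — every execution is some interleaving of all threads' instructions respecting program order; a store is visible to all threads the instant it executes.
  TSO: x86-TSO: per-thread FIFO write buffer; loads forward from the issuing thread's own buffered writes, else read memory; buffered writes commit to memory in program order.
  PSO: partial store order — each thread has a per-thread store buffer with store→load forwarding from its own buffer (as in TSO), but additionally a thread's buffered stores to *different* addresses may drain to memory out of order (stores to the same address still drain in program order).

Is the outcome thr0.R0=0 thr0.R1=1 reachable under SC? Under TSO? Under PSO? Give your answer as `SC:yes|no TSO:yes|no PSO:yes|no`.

SC:yes TSO:yes PSO:yes

outcome vector order: (thr0.R0,thr0.R1)
[SC] allowed = {0/0, 0/1, 2/1}
[TSO] allowed = {0/0, 0/1, 2/1}
[PSO] allowed = {0/0, 0/1, 2/0, 2/1}
target 0/1 ∈ {SC,TSO,PSO}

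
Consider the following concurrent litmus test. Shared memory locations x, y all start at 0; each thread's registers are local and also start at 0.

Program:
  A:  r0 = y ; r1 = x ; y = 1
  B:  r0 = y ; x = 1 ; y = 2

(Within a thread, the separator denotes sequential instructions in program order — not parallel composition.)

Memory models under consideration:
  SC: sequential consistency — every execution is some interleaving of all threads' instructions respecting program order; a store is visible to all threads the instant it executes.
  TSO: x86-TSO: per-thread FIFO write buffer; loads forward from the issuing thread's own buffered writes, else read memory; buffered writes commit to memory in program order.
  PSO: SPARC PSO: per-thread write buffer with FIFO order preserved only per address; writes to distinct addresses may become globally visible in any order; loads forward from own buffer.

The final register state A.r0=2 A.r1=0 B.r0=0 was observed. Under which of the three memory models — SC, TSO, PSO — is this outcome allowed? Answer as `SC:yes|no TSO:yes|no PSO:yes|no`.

SC:no TSO:no PSO:yes

outcome vector order: (A.r0,A.r1,B.r0)
[SC] allowed = {0/0/0 0/0/1 0/1/0 2/1/0}
[TSO] allowed = {0/0/0 0/0/1 0/1/0 2/1/0}
[PSO] allowed = {0/0/0 0/0/1 0/1/0 2/0/0 2/1/0}
target 2/0/0 ∈ {PSO}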